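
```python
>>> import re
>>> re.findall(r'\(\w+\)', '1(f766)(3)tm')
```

['(f766)', '(3)']

Walking the string: at [1:7] → '(f766)'; at [7:10] → '(3)'.
No capturing groups, so `findall` returns the 2 full match strings.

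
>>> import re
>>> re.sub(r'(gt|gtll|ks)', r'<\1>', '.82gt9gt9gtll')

Alternation tries branches left to right and keeps the first one that lets the overall match succeed at that position.
Matches: at [3:5] → 'gt'; at [6:8] → 'gt'; at [9:11] → 'gt'.
`\1` in the replacement pulls in group 1's text for each match.

'.82<gt>9<gt>9<gt>ll'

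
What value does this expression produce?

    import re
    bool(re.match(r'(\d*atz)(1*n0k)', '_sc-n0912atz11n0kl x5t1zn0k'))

False

This matches zero or more of a digit, then the literal 'atz' (captured); then zero or more of the literal '1', then the literal 'n0k' (captured).
`re.match` only tries the pattern at the start of the string.
Here the string doesn't start with a match, so the call returns None, and `bool(None)` is False.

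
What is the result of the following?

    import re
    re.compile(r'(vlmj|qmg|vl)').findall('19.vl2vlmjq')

Branches in `(...|...)` are attempted left-to-right; the first branch that allows the whole pattern to succeed is taken.
Scanning left to right: at [3:5] match 'vl', group 1 = 'vl'; at [6:10] match 'vlmj', group 1 = 'vlmj'.
Because there's exactly one group, `findall` drops the full match and keeps group 1 from each hit.

['vl', 'vlmj']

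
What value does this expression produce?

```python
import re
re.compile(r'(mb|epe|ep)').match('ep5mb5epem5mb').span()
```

`match` is anchored at position 0; if the pattern doesn't fit there, it returns None.
The match spans [0:2] → 'ep'.

(0, 2)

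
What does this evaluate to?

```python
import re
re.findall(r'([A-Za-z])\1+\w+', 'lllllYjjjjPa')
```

['l']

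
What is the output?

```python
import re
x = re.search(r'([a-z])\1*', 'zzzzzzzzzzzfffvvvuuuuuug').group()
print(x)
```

zzzzzzzzzzz

`\1` is not a pattern — it's the concrete string captured by group 1, re-applied verbatim.
`re.search` scans for the first position where the pattern succeeds.
The match spans [0:11] → 'zzzzzzzzzzz'.
Captured: group 1 = 'z'.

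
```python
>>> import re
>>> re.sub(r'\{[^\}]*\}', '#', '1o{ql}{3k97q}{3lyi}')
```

'1o###'

Each match is replaced by '#'.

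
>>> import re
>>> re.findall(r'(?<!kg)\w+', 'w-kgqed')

The negative lookahead/lookbehind blocks any match where the forbidden context is present.
`findall` yields the raw match text (2 of them) because the pattern has no groups.

['w', 'kgqed']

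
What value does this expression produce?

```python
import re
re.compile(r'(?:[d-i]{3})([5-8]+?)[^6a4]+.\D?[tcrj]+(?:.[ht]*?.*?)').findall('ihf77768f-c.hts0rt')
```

['7776']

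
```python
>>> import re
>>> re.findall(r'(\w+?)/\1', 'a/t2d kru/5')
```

[]

After group 1 captures some text, `\1` only succeeds where that same text appears again.
Because there's exactly one group, `findall` drops the full match and keeps group 1 from each hit.
Nothing in the string satisfies the pattern, so the list is empty.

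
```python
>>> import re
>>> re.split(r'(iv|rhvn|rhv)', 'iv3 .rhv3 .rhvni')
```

['', 'iv', '3 .', 'rhv', '3 .', 'rhvn', 'i']

Branches in `(...|...)` are attempted left-to-right; the first branch that allows the whole pattern to succeed is taken.
Matches to split on: at [0:2] → 'iv'; at [5:8] → 'rhv'; at [11:15] → 'rhvn'.
Because the pattern has a capturing group, `split` also inserts each captured text between the pieces.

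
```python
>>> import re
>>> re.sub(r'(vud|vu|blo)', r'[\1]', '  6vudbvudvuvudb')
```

'  6[vud]b[vud][vu][vud]b'

Branches in `(...|...)` are attempted left-to-right; the first branch that allows the whole pattern to succeed is taken.
Matches: at [3:6] → 'vud'; at [7:10] → 'vud'; at [10:12] → 'vu'; at [12:15] → 'vud'.
Each match is replaced using the text its own group 1 captured.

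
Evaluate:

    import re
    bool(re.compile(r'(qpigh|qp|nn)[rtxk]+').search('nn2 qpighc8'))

False

Here no position works, so the call returns None, and `bool(None)` is False.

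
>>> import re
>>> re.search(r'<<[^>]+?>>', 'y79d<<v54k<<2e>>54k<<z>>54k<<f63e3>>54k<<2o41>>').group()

Unlike `match`, `search` isn't anchored — it looks for the pattern anywhere in the string.
The match spans [4:16] → '<<v54k<<2e>>'.

'<<v54k<<2e>>'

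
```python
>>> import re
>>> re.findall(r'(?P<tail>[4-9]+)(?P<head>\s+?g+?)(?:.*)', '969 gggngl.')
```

[('969', ' g')]

The pattern matches one or more of a character in [4-9] (captured as 'tail'); then one or more of whitespace (lazy), then one or more of the literal 'g' (lazy) (captured as 'head'); then zero or more of any character (non-capturing group).
A `+?`/`*?`/`{m,n}?` starts at its minimum and grows only as far as needed for what follows to match.
Walking the string: at [0:11] match '969 gggngl.', groups = ('969', ' g').
`findall` packs the 2 group values into a tuple for every match.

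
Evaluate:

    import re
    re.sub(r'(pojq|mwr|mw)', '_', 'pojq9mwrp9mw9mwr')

'_9_p9_9_'

Alternation tries branches left to right and keeps the first one that lets the overall match succeed at that position.
Matches: at [0:4] → 'pojq'; at [5:8] → 'mwr'; at [10:12] → 'mw'; at [13:16] → 'mwr'.
Each match is replaced by '_'.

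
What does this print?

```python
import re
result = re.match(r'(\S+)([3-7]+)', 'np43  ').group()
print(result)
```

The pattern matches one or more of a non-whitespace character (captured); then one or more of a character in [3-7] (captured).
`match` is anchored at position 0; if the pattern doesn't fit there, it returns None.
The match spans [0:4] → 'np43'.
Captured: group 1 = 'np4', group 2 = '3'.

np43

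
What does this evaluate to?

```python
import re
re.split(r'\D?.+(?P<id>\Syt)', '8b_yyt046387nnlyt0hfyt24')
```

['', 'fyt', '24']

`re.split` interleaves the captured-group text with the surrounding fragments.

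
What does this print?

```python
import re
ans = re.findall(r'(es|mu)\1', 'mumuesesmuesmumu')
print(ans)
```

['mu', 'es', 'mu']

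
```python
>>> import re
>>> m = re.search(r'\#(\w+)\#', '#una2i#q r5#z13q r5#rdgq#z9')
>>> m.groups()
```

('una2i',)

`re.search` scans for the first position where the pattern succeeds.
The match spans [0:7] → '#una2i#'.
Captured: group 1 = 'una2i'.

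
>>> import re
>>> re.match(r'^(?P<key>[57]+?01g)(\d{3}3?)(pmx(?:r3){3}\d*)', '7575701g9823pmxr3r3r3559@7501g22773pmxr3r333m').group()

'7575701g9823pmxr3r3r3559'

This matches anchored at the start of the string; then one or more of one of [57] (lazy), then the literal '01g' (captured as 'key'); then exactly 3 of a digit, then optionally the literal '3' (captured); then the literal 'pmx', then the literal 'r3' repeated 3 times, then zero or more of a digit (captured).
`re.match` only tries the pattern at the start of the string.
The match spans [0:24] → '7575701g9823pmxr3r3r3559'.
Captured: group 1 = '7575701g', group 2 = '9823', group 3 = 'pmxr3r3r3559'.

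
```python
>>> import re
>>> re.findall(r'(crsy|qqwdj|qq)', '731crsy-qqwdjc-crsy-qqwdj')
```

['crsy', 'qqwdj', 'crsy', 'qqwdj']

The regex engine tests alternatives in the order written; an earlier branch that matches wins even if a later one would match more.
Walking the string: at [3:7] match 'crsy', group 1 = 'crsy'; at [8:13] match 'qqwdj', group 1 = 'qqwdj'; at [15:19] match 'crsy', group 1 = 'crsy'; at [20:25] match 'qqwdj', group 1 = 'qqwdj'.
`findall` collects group 1 from each match (4 total).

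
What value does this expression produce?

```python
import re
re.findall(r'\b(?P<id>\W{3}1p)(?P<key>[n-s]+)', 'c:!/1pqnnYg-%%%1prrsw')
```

[(':!/1p', 'qnn')]

Multiple groups make `findall` return tuples — one 2-tuple for the one match.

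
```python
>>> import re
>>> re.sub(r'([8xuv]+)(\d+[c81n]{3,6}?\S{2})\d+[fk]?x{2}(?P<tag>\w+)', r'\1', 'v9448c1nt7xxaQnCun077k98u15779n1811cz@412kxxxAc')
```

'v@412kxxxAc'

Pattern: one or more of one of [8xuv] (captured); then one or more of a digit, then 3 to 6 of one of [c81n] (lazy), then exactly 2 of a non-whitespace character (captured); then one or more of a digit, then optionally one of [fk], then exactly 2 of a literal 'x'; then one or more of a word character (captured as 'tag').
`\1` in the replacement pulls in group 1's text for each match.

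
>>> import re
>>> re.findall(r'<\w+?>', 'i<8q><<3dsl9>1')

Since nothing is captured, `findall` lists the 2 matched substrings directly.

['<8q>', '<3dsl9>']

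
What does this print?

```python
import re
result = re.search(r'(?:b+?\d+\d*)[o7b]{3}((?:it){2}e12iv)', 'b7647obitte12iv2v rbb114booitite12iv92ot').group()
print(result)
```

The pattern matches one or more of a literal 'b' (lazy), then one or more of a digit, then zero or more of a digit (non-capturing group); then exactly 3 of one of [o7b]; then the literal 'it' repeated 2 times, then the literal 'e1', then the literal '2iv' (captured).
Unlike `match`, `search` isn't anchored — it looks for the pattern anywhere in the string.
The match spans [19:36] → 'bb114booitite12iv'.
Captured: group 1 = 'itite12iv'.

bb114booitite12iv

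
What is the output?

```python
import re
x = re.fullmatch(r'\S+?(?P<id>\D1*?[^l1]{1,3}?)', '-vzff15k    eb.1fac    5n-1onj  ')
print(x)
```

None

For `fullmatch`, every character of the input must be accounted for by the pattern.
Here the pattern can't cover the whole string, so the call returns None.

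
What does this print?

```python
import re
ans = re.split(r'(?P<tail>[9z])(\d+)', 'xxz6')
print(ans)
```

['xx', 'z', '6', '']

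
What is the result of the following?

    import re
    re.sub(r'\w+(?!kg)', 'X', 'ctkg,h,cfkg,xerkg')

The negative lookahead/lookbehind blocks any match where the forbidden context is present.
Every occurrence is swapped for 'X'.

'X,X,X,X'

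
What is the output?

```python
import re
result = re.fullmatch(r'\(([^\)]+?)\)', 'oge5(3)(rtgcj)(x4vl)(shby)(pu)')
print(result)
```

`fullmatch` succeeds only if the pattern covers the string from start to end.
Here the pattern can't cover the whole string, so the call returns None.

None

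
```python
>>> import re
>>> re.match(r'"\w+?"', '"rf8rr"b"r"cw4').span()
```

(0, 7)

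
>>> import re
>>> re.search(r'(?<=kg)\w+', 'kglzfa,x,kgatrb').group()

The `(?=…)`/`(?<=…)` assertion just peeks at neighbouring text; it doesn't advance the match position.
Unlike `match`, `search` isn't anchored — it looks for the pattern anywhere in the string.
The match spans [2:6] → 'lzfa'.

'lzfa'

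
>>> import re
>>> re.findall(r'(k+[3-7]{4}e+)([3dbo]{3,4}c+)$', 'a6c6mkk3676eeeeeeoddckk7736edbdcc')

[('kk7736e', 'dbdcc')]

Multiple groups make `findall` return tuples — one 2-tuple for the one match.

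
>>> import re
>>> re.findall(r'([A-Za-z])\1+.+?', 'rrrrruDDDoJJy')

['r', 'D', 'J']

`\1` is not a pattern — it's the concrete string captured by group 1, re-applied verbatim.
Walking the string: at [0:6] match 'rrrrru', group 1 = 'r'; at [6:10] match 'DDDo', group 1 = 'D'; at [10:13] match 'JJy', group 1 = 'J'.
With a single group, `findall` returns only what that group captured — 3 items.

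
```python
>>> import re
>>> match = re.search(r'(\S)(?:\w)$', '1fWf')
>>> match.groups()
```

The pattern matches a non-whitespace character (captured); then a word character (non-capturing group); then anchored at the end.
Unlike `match`, `search` isn't anchored — it looks for the pattern anywhere in the string.
The match spans [2:4] → 'Wf'.
Captured: group 1 = 'W'.

('W',)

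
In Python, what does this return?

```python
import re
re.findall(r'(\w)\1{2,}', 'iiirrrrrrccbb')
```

['i', 'r']

A backreference is literal: `\1` must see the identical characters the first group matched.
Because there's exactly one group, `findall` drops the full match and keeps group 1 from each hit.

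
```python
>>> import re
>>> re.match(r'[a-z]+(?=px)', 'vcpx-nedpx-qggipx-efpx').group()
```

`re.match` won't scan ahead — the pattern has to work from the very first character.
The match spans [0:2] → 'vc'.

'vc'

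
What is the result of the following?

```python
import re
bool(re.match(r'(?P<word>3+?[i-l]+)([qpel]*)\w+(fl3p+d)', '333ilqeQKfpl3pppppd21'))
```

Pattern: one or more of a literal '3' (lazy), then one or more of a character in [i-l] (captured as 'word'); then zero or more of one of [qpel] (captured); then one or more of a word character; then the literal 'fl3', then one or more of a literal 'p', then a literal 'd' (captured).
`re.match` only tries the pattern at the start of the string.
Here the string doesn't start with a match, so the call returns None, and `bool(None)` is False.

False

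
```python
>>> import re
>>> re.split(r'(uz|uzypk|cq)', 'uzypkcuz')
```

Alternation isn't longest-match — the leftmost alternative that fits at this position is chosen.
Matches to split on: at [0:2] → 'uz'; at [6:8] → 'uz'.
The group in the pattern means `split` returns the separators' captures alongside the pieces.

['', 'uz', 'ypkc', 'uz', '']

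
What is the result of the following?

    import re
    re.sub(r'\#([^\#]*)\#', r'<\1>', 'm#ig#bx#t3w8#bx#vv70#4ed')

Matches: at [1:5] → '#ig#'; at [7:13] → '#t3w8#'; at [15:21] → '#vv70#'.
Each match is replaced using the text its own group 1 captured.

'm<ig>bx<t3w8>bx<vv70>4ed'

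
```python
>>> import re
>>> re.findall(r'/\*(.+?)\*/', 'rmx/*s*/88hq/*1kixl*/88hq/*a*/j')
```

['s', '1kixl', 'a']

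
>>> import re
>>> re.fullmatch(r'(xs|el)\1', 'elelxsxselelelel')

`re.fullmatch` requires the pattern to consume the entire string.
Here the string isn't matched end-to-end, so the call returns None.

None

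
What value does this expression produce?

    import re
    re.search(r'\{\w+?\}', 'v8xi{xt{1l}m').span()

The match spans [7:11] → '{1l}'.

(7, 11)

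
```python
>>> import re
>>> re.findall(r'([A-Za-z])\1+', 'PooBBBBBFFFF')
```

['o', 'B', 'F']

The backreference `\1` re-matches whatever the first group consumed, character for character.
Walking the string: at [1:3] match 'oo', group 1 = 'o'; at [3:8] match 'BBBBB', group 1 = 'B'; at [8:12] match 'FFFF', group 1 = 'F'.
One capturing group, so `findall` returns just the captured substring from each match — 3 in all.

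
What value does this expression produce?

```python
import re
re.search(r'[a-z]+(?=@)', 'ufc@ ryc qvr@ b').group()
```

The lookaround is zero-width — it requires the adjacent text to match without consuming it, so the asserted text isn't part of the match.
`re.search` tries every starting position until one works.
The match spans [0:3] → 'ufc'.

'ufc'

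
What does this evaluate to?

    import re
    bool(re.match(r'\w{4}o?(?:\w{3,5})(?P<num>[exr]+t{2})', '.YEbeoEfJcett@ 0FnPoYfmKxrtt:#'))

`re.match` won't scan ahead — the pattern has to work from the very first character.
Here the pattern fails at index 0, so the call returns None, and `bool(None)` is False.

False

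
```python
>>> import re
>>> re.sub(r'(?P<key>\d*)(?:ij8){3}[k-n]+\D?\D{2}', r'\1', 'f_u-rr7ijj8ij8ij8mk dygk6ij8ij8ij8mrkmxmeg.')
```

Pattern: zero or more of a digit (captured as 'key'); then the literal 'ij8' repeated 3 times, then one or more of a character in [k-n]; then optionally a non-digit, then exactly 2 of a non-digit.
The replacement refers to a captured group, so each match is rewritten using its own captured text.

'f_u-rr7ijj8ij8ij8mk dygk6xmeg.'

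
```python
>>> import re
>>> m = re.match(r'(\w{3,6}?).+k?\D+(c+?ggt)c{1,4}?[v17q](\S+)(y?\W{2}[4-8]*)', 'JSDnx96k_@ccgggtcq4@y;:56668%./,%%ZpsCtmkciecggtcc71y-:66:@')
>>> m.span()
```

This matches 3 to 6 of a word character (lazy) (captured); then one or more of any character, then optionally a literal 'k', then one or more of a non-digit; then one or more of a literal 'c' (lazy), then the literal 'ggt' (captured); then 1 to 4 of the literal 'c' (lazy), then one of [v17q]; then one or more of a non-whitespace character (captured); then optionally the literal 'y', then exactly 2 of a non-word character, then zero or more of a character in [4-8] (captured).
`match` is anchored at position 0; if the pattern doesn't fit there, it returns None.
The match spans [0:59] → 'JSDnx96k_@ccgggtcq4@y;:56668%./,%%ZpsCtmkciecggtcc71y-:66:@'.
Captured: group 1 = 'JSD', group 2 = 'cggt', group 3 = '1y-:66', group 4 = ':@'.

(0, 59)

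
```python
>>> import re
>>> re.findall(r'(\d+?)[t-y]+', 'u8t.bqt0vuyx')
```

['8', '0']

The pattern matches one or more of a digit (lazy) (captured); then one or more of a character in [t-y].
Scanning left to right: at [1:3] match '8t', group 1 = '8'; at [7:12] match '0vuyx', group 1 = '0'.
With a single group, `findall` returns only what that group captured — 2 items.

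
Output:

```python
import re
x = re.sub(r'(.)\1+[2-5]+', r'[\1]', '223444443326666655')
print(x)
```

[2][6]

The backreference `\1` re-matches whatever the first group consumed, character for character.
The replacement refers to a captured group, so each match is rewritten using its own captured text.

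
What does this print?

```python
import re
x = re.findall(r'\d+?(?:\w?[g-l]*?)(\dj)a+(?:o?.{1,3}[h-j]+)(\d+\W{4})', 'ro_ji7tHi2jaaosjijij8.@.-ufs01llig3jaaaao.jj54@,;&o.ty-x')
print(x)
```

[('3j', '54@,;&')]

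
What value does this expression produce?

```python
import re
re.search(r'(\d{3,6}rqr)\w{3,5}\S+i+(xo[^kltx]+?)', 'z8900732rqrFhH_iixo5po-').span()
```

(2, 20)

A non-greedy quantifier consumes as few characters as it can — just enough that the remainder of the pattern still matches from where it stops; whatever follows it matches normally.
The match spans [2:20] → '900732rqrFhH_iixo5'.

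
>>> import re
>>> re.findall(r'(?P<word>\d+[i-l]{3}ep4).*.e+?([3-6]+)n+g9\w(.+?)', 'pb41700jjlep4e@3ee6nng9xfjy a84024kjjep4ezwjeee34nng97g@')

[('41700jjlep4', '34', 'g')]

Lazy quantifiers expand one character at a time until the remainder of the pattern can match.
`findall` packs the 3 group values into a tuple for every match.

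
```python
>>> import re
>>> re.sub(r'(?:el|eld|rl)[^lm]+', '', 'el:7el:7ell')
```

Matches: at [0:5] → 'el:7e'.
`sub` substitutes '' at each match site.

'l:7ell'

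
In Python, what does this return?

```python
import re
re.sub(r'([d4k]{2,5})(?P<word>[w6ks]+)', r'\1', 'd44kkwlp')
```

'd44kklp'

Pattern: 2 to 5 of one of [d4k] (captured); then one or more of one of [w6ks] (captured as 'word').
Matches: at [0:6] → 'd44kkw'.
The replacement refers to a captured group, so each match is rewritten using its own captured text.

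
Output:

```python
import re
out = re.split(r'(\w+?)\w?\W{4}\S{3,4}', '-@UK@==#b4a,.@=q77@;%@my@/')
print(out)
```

Pattern: one or more of a word character (lazy) (captured); then optionally a word character; then exactly 4 of a non-word character, then 3 to 4 of a non-whitespace character.
The `?` after the quantifier makes it lazy — it takes as little as possible before letting the rest of the pattern try.
Matches to split on: at [2:12] → 'UK@==#b4a,'; at [15:26] → 'q77@;%@my@/'.
With a capturing group present, the delimiter's captured portion is kept in the result list.

['-@', 'U', '.@=', 'q7', '']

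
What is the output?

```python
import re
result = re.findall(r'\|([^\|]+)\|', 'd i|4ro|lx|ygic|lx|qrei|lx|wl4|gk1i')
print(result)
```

Matches: at [3:8] match '|4ro|', group 1 = '4ro'; at [10:16] match '|ygic|', group 1 = 'ygic'; at [18:24] match '|qrei|', group 1 = 'qrei'; at [26:31] match '|wl4|', group 1 = 'wl4'.
`findall` collects group 1 from each match (4 total).

['4ro', 'ygic', 'qrei', 'wl4']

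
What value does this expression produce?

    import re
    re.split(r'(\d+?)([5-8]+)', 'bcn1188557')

['bcn', '11', '88557', '']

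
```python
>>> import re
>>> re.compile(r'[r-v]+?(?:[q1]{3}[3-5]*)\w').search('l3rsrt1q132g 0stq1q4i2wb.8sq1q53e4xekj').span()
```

The match spans [2:11] → 'rsrt1q132'.

(2, 11)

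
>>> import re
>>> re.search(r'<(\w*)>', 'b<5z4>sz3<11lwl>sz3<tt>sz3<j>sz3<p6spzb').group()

Unlike `match`, `search` isn't anchored — it looks for the pattern anywhere in the string.
The match spans [1:6] → '<5z4>'.
Captured: group 1 = '5z4'.

'<5z4>'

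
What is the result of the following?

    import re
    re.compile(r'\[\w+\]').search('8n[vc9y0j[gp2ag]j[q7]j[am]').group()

'[gp2ag]'

`re.search` tries every starting position until one works.
The match spans [9:16] → '[gp2ag]'.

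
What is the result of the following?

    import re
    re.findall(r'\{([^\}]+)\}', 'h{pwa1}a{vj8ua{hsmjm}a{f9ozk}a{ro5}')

Scanning left to right: at [1:7] match '{pwa1}', group 1 = 'pwa1'; at [8:21] match '{vj8ua{hsmjm}', group 1 = 'vj8ua{hsmjm'; at [22:29] match '{f9ozk}', group 1 = 'f9ozk'; at [30:35] match '{ro5}', group 1 = 'ro5'.
One capturing group, so `findall` returns just the captured substring from each match — 4 in all.

['pwa1', 'vj8ua{hsmjm', 'f9ozk', 'ro5']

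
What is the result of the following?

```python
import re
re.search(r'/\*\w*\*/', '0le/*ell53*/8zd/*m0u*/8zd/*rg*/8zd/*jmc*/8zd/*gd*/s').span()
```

(3, 12)

`re.search` scans for the first position where the pattern succeeds.
The match spans [3:12] → '/*ell53*/'.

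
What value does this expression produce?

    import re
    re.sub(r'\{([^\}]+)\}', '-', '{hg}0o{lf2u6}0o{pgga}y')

Matches: at [0:4] → '{hg}'; at [6:13] → '{lf2u6}'; at [15:21] → '{pgga}'.
Each match is replaced by '-'.

'-0o-0o-y'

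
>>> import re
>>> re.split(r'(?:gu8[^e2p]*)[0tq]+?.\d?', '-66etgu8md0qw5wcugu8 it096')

['-66et', '']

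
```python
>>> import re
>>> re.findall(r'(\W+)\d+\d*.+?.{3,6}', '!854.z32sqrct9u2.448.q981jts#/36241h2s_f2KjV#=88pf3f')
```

Pattern: one or more of a non-word character (captured); then one or more of a digit; then zero or more of a digit, then one or more of any character (lazy), then 3 to 6 of any character.
The `?` after the quantifier makes it lazy — it takes as little as possible before letting the rest of the pattern try.
Matches: at [0:11] match '!854.z32sqr', group 1 = '!'; at [16:27] match '.448.q981jt', group 1 = '.'; at [28:42] match '#/36241h2s_f2K', group 1 = '#/'; at [44:52] match '#=88pf3f', group 1 = '#='.
`findall` collects group 1 from each match (4 total).

['!', '.', '#/', '#=']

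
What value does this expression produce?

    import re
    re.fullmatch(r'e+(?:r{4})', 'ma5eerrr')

None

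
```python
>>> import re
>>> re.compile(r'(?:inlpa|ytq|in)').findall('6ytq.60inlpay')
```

['ytq', 'inlpa']

The regex engine tests alternatives in the order written; an earlier branch that matches wins even if a later one would match more.
Matches: at [1:4] → 'ytq'; at [7:12] → 'inlpa'.
Since nothing is captured, `findall` lists the 2 matched substrings directly.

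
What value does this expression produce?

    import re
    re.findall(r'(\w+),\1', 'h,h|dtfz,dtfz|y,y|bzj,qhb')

['h', 'dtfz', 'y']

The backreference `\1` re-matches whatever the first group consumed, character for character.
Scanning left to right: at [0:3] match 'h,h', group 1 = 'h'; at [4:13] match 'dtfz,dtfz', group 1 = 'dtfz'; at [14:17] match 'y,y', group 1 = 'y'.
One capturing group, so `findall` returns just the captured substring from each match — 3 in all.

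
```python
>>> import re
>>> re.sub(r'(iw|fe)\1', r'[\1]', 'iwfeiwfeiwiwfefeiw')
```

A backreference is literal: `\1` must see the identical characters the first group matched.
`\1` in the replacement pulls in group 1's text for each match.

'iwfeiwfe[iw][fe]iw'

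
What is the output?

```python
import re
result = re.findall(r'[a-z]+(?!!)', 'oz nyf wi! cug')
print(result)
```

The negative lookahead/lookbehind blocks any match where the forbidden context is present.
With no groups in the pattern, `findall` gives back each whole match — 4 here.

['oz', 'nyf', 'w', 'cug']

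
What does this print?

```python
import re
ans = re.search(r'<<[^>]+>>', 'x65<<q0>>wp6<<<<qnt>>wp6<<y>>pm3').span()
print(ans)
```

Unlike `match`, `search` isn't anchored — it looks for the pattern anywhere in the string.
The match spans [3:9] → '<<q0>>'.

(3, 9)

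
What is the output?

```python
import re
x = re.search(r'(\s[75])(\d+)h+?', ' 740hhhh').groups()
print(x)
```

This matches whitespace, then one of [75] (captured); then one or more of a digit (captured); then one or more of a literal 'h' (lazy).
With the lazy modifier that quantifier settles for the fewest repetitions that let the rest of the pattern succeed (the atoms after it are unaffected and can still be greedy).
Unlike `match`, `search` isn't anchored — it looks for the pattern anywhere in the string.
The match spans [0:5] → ' 740h'.
Captured: group 1 = ' 7', group 2 = '40'.

(' 7', '40')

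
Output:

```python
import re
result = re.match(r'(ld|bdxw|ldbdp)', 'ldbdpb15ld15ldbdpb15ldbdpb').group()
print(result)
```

ld

Alternation tries branches left to right and keeps the first one that lets the overall match succeed at that position.
`re.match` only tries the pattern at the start of the string.
The match spans [0:2] → 'ld'.
Captured: group 1 = 'ld'.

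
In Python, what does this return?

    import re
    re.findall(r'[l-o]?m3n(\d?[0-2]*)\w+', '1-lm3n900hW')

`findall` collects group 1 from the one match (1 total).

['900']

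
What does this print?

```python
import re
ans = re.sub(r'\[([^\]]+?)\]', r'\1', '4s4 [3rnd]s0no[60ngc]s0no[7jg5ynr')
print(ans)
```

4s4 3rnds0no60ngcs0no[7jg5ynr

`\1` in the replacement pulls in group 1's text for each match.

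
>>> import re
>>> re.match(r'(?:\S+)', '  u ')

None

The pattern matches one or more of a non-whitespace character (non-capturing group).
`re.match` only tries the pattern at the start of the string.
Here the pattern fails at index 0, so the call returns None.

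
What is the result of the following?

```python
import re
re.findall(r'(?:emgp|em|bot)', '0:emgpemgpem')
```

['emgp', 'emgp', 'em']

`|` is ordered: at each position the engine commits to the first alternative that works.
`findall` yields the raw match text (3 of them) because the pattern has no groups.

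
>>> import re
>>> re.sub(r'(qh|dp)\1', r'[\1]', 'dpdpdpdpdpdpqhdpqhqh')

'[dp][dp][dp]qhdp[qh]'

After group 1 captures some text, `\1` only succeeds where that same text appears again.
Matches: at [0:4] → 'dpdp'; at [4:8] → 'dpdp'; at [8:12] → 'dpdp'; at [16:20] → 'qhqh'.
The replacement refers to a captured group, so each match is rewritten using its own captured text.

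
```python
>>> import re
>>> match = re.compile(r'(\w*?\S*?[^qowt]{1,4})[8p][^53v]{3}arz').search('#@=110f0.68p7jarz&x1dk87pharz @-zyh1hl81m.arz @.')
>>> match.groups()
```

The match spans [0:17] → '#@=110f0.68p7jarz'.
Captured: group 1 = '#@=110f0.6'.

('#@=110f0.6',)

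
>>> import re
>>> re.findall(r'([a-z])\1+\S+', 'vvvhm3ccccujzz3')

['v']

`\1` has to match the exact text group 1 already captured.
Because there's exactly one group, `findall` drops the full match and keeps group 1 from the one hit.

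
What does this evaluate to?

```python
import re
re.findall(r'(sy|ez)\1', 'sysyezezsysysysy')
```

After group 1 captures some text, `\1` only succeeds where that same text appears again.
Because there's exactly one group, `findall` drops the full match and keeps group 1 from each hit.

['sy', 'ez', 'sy', 'sy']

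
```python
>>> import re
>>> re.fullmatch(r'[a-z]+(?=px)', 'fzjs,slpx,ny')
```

None

The positive lookaround only admits positions where the adjacent text matches; those characters stay outside the span.
For `fullmatch`, every character of the input must be accounted for by the pattern.
Here the pattern can't cover the whole string, so the call returns None.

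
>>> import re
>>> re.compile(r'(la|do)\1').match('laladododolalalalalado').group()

'lala'

The backreference `\1` re-matches whatever the first group consumed, character for character.
`re.match` only tries the pattern at the start of the string.
The match spans [0:4] → 'lala'.
Captured: group 1 = 'la'.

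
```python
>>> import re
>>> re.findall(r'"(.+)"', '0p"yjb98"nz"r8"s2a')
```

Walking the string: at [2:15] match '"yjb98"nz"r8"', group 1 = 'yjb98"nz"r8'.
`findall` collects group 1 from the one match (1 total).

['yjb98"nz"r8']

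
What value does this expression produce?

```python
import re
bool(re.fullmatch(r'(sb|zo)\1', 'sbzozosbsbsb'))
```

False

For `fullmatch`, every character of the input must be accounted for by the pattern.
Here the string isn't matched end-to-end, so the call returns None, and `bool(None)` is False.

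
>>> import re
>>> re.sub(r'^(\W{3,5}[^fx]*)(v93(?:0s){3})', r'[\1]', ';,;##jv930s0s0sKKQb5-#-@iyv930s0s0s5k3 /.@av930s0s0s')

This matches anchored at the start of the string; then 3 to 5 of a non-word character, then zero or more of any character except [fx] (captured); then the literal 'v93', then the literal '0s' repeated 3 times (captured).
Matches: at [0:52] → ';,;##jv930s0s0sKKQb5-#-@iyv930s0s0s5k3 /.@av930s0s0s'.
The replacement refers to a captured group, so each match is rewritten using its own captured text.

'[;,;##jv930s0s0sKKQb5-#-@iyv930s0s0s5k3 /.@a]'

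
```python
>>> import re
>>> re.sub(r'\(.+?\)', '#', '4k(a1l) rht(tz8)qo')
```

'4k# rht#qo'

Matches: at [2:7] → '(a1l)'; at [11:16] → '(tz8)'.
Each match is replaced by '#'.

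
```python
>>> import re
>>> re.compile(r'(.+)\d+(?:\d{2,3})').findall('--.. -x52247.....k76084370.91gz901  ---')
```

['--.. -x52247.....k76084370.91gz']

The pattern matches one or more of any character (captured); then one or more of a digit; then 2 to 3 of a digit (non-capturing group).
Scanning left to right: at [0:34] match '--.. -x52247.....k76084370.91gz901', group 1 = '--.. -x52247.....k76084370.91gz'.
Because there's exactly one group, `findall` drops the full match and keeps group 1 from the one hit.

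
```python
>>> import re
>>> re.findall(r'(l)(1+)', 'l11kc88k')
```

[('l', '11')]

The pattern matches a literal 'l' (captured); then one or more of a literal '1' (captured).
Scanning left to right: at [0:3] match 'l11', groups = ('l', '11').
2 groups means the one result is a tuple of 2 captured strings — 1 here.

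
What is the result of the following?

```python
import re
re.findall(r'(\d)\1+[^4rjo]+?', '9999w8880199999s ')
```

After group 1 captures some text, `\1` only succeeds where that same text appears again.
Walking the string: at [0:5] match '9999w', group 1 = '9'; at [5:9] match '8880', group 1 = '8'; at [10:16] match '99999s', group 1 = '9'.
One capturing group, so `findall` returns just the captured substring from each match — 3 in all.

['9', '8', '9']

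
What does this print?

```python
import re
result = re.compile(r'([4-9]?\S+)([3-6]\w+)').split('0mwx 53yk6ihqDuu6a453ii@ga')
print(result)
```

['0mwx ', '53yk6ihqDuu6a45', '3ii', '@ga']

The pattern matches optionally a character in [4-9], then one or more of a non-whitespace character (captured); then a character in [3-6], then one or more of a word character (captured).
Matches to split on: at [5:23] → '53yk6ihqDuu6a453ii'.
The group in the pattern means `split` returns the separators' captures alongside the pieces.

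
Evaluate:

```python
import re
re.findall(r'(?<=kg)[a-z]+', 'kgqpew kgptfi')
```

The lookaround is zero-width — it requires the adjacent text to match without consuming it, so the asserted text isn't part of the match.
Since nothing is captured, `findall` lists the 2 matched substrings directly.

['qpew', 'ptfi']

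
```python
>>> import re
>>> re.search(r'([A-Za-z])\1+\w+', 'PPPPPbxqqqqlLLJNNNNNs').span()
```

(0, 21)

A backreference is literal: `\1` must see the identical characters the first group matched.
Unlike `match`, `search` isn't anchored — it looks for the pattern anywhere in the string.
The match spans [0:21] → 'PPPPPbxqqqqlLLJNNNNNs'.
Captured: group 1 = 'P'.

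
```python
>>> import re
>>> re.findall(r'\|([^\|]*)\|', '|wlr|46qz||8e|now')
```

With a single group, `findall` returns only what that group captured — 2 items.

['wlr', '']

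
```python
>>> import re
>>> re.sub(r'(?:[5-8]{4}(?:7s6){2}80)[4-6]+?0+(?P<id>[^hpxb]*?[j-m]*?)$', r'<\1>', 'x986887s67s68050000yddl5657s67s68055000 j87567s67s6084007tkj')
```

`\1` in the replacement pulls in group 1's text for each match.

'x9<yddl5657s67s68055000 j87567s67s6084007tkj>'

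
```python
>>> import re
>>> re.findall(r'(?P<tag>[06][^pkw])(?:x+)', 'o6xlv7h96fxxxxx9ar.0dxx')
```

['6f', '0d']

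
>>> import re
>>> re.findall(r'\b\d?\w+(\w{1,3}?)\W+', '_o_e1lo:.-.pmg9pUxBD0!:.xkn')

['o', '0']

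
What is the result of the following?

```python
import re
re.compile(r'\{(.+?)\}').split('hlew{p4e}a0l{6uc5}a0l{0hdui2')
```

['hlew', 'p4e', 'a0l', '6uc5', 'a0l{0hdui2']

Matches to split on: at [4:9] → '{p4e}'; at [12:18] → '{6uc5}'.
The group in the pattern means `split` returns the separators' captures alongside the pieces.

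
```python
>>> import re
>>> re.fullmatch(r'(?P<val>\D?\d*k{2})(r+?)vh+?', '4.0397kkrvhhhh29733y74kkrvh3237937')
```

None

`fullmatch` succeeds only if the pattern covers the string from start to end.
Here the pattern can't cover the whole string, so the call returns None.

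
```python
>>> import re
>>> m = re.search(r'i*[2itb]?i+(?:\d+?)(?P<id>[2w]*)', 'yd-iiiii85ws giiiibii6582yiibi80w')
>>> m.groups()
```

('',)

This matches zero or more of the literal 'i', then optionally one of [2itb]; then one or more of a literal 'i'; then one or more of a digit (lazy) (non-capturing group); then zero or more of one of [2w] (captured as 'id').
With the lazy modifier that quantifier settles for the fewest repetitions that let the rest of the pattern succeed (the atoms after it are unaffected and can still be greedy).
`search` walks the string left to right and returns the first match it finds.
The match spans [3:9] → 'iiiii8'.
Captured: group 1 = ''.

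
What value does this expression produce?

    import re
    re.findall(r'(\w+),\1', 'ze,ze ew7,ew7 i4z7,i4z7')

After group 1 captures some text, `\1` only succeeds where that same text appears again.
Matches: at [0:5] match 'ze,ze', group 1 = 'ze'; at [6:13] match 'ew7,ew7', group 1 = 'ew7'; at [14:23] match 'i4z7,i4z7', group 1 = 'i4z7'.
`findall` collects group 1 from each match (3 total).

['ze', 'ew7', 'i4z7']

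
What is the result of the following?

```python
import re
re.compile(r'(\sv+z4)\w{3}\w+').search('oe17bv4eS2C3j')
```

None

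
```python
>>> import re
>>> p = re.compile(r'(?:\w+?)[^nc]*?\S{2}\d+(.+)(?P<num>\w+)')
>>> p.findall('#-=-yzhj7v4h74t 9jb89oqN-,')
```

Because the quantifier is non-greedy, it stops expanding at the earliest point where the rest of the pattern can succeed.
Multiple groups make `findall` return tuples — one 2-tuple for the one match.

[('v4h74t 9jb89oq', 'N')]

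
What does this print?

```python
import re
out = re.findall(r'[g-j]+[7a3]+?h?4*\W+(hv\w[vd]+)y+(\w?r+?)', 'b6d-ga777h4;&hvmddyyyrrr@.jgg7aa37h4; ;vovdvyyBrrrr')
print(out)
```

[('hvmdd', 'rr')]

This matches one or more of a character in [g-j], then one or more of one of [7a3] (lazy), then optionally a literal 'h'; then zero or more of the literal '4', then one or more of a non-word character; then the literal 'hv', then a word character, then one or more of one of [vd] (captured); then one or more of a literal 'y'; then optionally a word character, then one or more of a literal 'r' (lazy) (captured).
A `+?`/`*?`/`{m,n}?` starts at its minimum and grows only as far as needed for what follows to match.
Walking the string: at [4:23] match 'ga777h4;&hvmddyyyrr', groups = ('hvmdd', 'rr').
Multiple groups make `findall` return tuples — one 2-tuple for the one match.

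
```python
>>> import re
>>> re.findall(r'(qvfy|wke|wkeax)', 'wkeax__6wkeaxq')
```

['wke', 'wke']

`|` is ordered: at each position the engine commits to the first alternative that works.
Walking the string: at [0:3] match 'wke', group 1 = 'wke'; at [8:11] match 'wke', group 1 = 'wke'.
With a single group, `findall` returns only what that group captured — 2 items.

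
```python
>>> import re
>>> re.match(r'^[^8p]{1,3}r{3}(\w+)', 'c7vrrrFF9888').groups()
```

('FF9888',)

Pattern: anchored at the start of the string; then 1 to 3 of any character except [8p], then exactly 3 of a literal 'r'; then one or more of a word character (captured).
With `match`, the pattern is implicitly anchored at the beginning.
The match spans [0:12] → 'c7vrrrFF9888'.
Captured: group 1 = 'FF9888'.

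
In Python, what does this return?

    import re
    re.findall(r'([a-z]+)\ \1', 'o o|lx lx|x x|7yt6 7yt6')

The backreference `\1` re-matches whatever the first group consumed, character for character.
`findall` collects group 1 from each match (3 total).

['o', 'lx', 'x']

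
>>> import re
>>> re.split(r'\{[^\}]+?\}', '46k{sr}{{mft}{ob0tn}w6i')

Each match becomes a cut point; 4 segments remain.

['46k', '', '', 'w6i']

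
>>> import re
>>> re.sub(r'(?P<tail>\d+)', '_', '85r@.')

Pattern: one or more of a digit (captured as 'tail').
Matches: at [0:2] → '85'.
`sub` substitutes '_' at each match site.

'_r@.'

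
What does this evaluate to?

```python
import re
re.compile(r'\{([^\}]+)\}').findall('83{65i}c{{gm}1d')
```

['65i', '{gm']

Because there's exactly one group, `findall` drops the full match and keeps group 1 from each hit.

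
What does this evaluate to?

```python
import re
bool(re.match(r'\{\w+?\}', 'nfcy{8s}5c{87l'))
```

`match` is anchored at position 0; if the pattern doesn't fit there, it returns None.
Here position 0 doesn't satisfy it, so the call returns None, and `bool(None)` is False.

False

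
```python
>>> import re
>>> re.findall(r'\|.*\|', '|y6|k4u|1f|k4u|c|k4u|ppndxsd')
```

Walking the string: at [0:21] → '|y6|k4u|1f|k4u|c|k4u|'.
No capturing groups, so `findall` returns the 1 full match string.

['|y6|k4u|1f|k4u|c|k4u|']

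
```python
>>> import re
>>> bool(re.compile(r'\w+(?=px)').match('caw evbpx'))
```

False

The lookaround is zero-width — it requires the adjacent text to match without consuming it, so the asserted text isn't part of the match.
`re.match` only tries the pattern at the start of the string.
Here the pattern fails at index 0, so the call returns None, and `bool(None)` is False.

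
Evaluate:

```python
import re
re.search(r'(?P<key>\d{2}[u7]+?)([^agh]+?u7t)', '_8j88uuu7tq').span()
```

The pattern matches exactly 2 of a digit, then one or more of one of [u7] (lazy) (captured as 'key'); then one or more of any character except [agh] (lazy), then the literal 'u7', then the literal 't' (captured).
Unlike `match`, `search` isn't anchored — it looks for the pattern anywhere in the string.
The match spans [3:10] → '88uuu7t'.
Captured: group 1 = '88u', group 2 = 'uu7t'.

(3, 10)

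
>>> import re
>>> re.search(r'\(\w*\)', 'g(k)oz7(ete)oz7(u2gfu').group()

'(k)'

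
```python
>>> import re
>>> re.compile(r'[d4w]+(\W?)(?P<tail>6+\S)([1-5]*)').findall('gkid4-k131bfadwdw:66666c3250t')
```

[(':', '66666c', '325')]

Pattern: one or more of one of [d4w]; then optionally a non-word character (captured); then one or more of the literal '6', then a non-whitespace character (captured as 'tail'); then zero or more of a character in [1-5] (captured).
Multiple groups make `findall` return tuples — one 3-tuple for the one match.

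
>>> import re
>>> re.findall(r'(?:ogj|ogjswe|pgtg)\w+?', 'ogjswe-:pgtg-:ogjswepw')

Alternation tries branches left to right and keeps the first one that lets the overall match succeed at that position.
With no groups in the pattern, `findall` gives back each whole match — 2 here.

['ogjs', 'ogjs']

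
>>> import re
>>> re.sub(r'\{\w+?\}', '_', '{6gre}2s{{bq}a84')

'_2s{_a84'

Matches: at [0:6] → '{6gre}'; at [9:13] → '{bq}'.
`sub` substitutes '_' at each match site.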